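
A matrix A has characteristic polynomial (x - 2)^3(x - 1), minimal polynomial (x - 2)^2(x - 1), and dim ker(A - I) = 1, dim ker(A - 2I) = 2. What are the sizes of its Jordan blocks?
λ = 1: algebraic multiplicity 1 (exponent in χ_A), largest block size 1 (exponent in m_A), 1 block (geometric multiplicity). This forces block sizes [1].
λ = 2: algebraic multiplicity 3 (exponent in χ_A), largest block size 2 (exponent in m_A), 2 blocks (geometric multiplicity). These force block sizes [2, 1].

Jordan blocks: (1, 1), (2, 2), (2, 1)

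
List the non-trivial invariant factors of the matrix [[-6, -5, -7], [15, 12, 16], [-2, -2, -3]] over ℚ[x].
The Jordan structure of A has elementary divisors (x - 1)^3. Arranging the block sizes at each eigenvalue in decreasing order and taking row products gives the invariant factors.

Invariant factors (smallest first, each dividing the next): (x - 1)^3.

Check: the last factor (x - 1)^3 is the minimal polynomial, and the product (x - 1)^3 is the characteristic polynomial.

(x - 1)^3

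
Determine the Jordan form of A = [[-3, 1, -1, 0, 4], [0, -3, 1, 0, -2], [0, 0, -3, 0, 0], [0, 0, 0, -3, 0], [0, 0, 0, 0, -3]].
The characteristic polynomial is det(xI - A) = (x + 3)^5, so the eigenvalues are -3 (algebraic multiplicity 5).

For λ = -3: rank(A + 3I) = 2, rank((A + 3I)^2) = 1, rank((A + 3I)^3) = 0. The eigenspace has dimension 5 - 2 = 3, so there are 3 Jordan blocks; the rank sequence gives block sizes [3, 1, 1].

Assembling the blocks gives the Jordan form J above.

J = [[-3, 1, 0, 0, 0], [0, -3, 1, 0, 0], [0, 0, -3, 0, 0], [0, 0, 0, -3, 0], [0, 0, 0, 0, -3]]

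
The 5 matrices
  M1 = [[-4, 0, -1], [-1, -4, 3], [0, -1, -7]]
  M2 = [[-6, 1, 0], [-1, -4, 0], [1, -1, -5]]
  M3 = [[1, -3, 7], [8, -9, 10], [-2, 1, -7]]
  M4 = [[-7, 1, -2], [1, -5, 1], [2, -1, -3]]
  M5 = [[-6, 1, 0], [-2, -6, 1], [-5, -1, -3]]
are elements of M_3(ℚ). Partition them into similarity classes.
2 classes: {M1, M3, M4, M5}, {M2}

Characteristic polynomials: χ_{M1} = (x + 5)^3, χ_{M2} = (x + 5)^3, χ_{M3} = (x + 5)^3, χ_{M4} = (x + 5)^3, χ_{M5} = (x + 5)^3.

{M1, M3, M4, M5}: invariant factors (x + 5)^3.

{M2}: invariant factors x + 5, (x + 5)^2.

Matrices are similar if and only if their invariant-factor lists agree; the partition into similarity classes is {M1, M3, M4, M5}, {M2}.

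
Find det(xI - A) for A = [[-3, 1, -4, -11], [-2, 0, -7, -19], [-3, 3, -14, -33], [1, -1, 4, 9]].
χ_A(x) = (x + 2)^4

xI - A = [[x + 3, -1, 4, 11], [2, x, 7, 19], [3, -3, x + 14, 33], [-1, 1, -4, x - 9]].

Expanding det(xI - A) along the first row:
det(xI - A) = + (x + 3)·det([[x, 7, 19], [-3, x + 14, 33], [1, -4, x - 9]]) - (-1)·det([[2, 7, 19], [3, x + 14, 33], [-1, -4, x - 9]]) + (4)·det([[2, x, 19], [3, -3, 33], [-1, 1, x - 9]]) - (11)·det([[2, x, 7], [3, -3, x + 14], [-1, 1, -4]]).

Evaluating gives χ_A(x) = x^4 + 8x^3 + 24x^2 + 32x + 16 = (x + 2)^4.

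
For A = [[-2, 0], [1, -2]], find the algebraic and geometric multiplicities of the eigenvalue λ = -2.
algebraic multiplicity 2, geometric multiplicity 1

The characteristic polynomial is (x + 2)^2, so the factor x + 2 appears with exponent 2: the algebraic multiplicity is 2.

rank(A + 2I) = 1, so the eigenspace has dimension 2 - 1 = 1: the geometric multiplicity is 1.

Since 1 < 2, A is not diagonalizable.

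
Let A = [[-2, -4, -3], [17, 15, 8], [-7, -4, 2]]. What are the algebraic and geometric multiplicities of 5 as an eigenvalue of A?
algebraic multiplicity 3, geometric multiplicity 1

The characteristic polynomial is (x - 5)^3, so the factor x - 5 appears with exponent 3: the algebraic multiplicity is 3.

rank(A - 5I) = 2, so the eigenspace has dimension 3 - 2 = 1: the geometric multiplicity is 1.

Since 1 < 3, A is not diagonalizable.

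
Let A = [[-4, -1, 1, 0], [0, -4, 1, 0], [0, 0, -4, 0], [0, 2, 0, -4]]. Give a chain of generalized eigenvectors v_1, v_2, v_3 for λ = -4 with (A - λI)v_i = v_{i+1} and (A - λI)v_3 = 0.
v_1 = [[1, 0, 1, 0]]^T, v_2 = [[1, 1, 0, 0]]^T, v_3 = [[-1, 0, 0, 2]]^T

We seek v_1 ∈ ker((A + 4I)^3) \ ker((A + 4I)^2), then set v_{i+1} = (A + 4I) v_i.

One such chain is v_1 = [[1, 0, 1, 0]]^T, v_2 = [[1, 1, 0, 0]]^T, v_3 = [[-1, 0, 0, 2]]^T. Check: (A + 4I) v_3 = [[0, 0, 0, 0]]^T = 0.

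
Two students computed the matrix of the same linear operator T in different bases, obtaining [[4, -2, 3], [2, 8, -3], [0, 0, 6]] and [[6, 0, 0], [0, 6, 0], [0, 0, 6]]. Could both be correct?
Both have characteristic polynomial (x - 6)^3, but the minimal polynomial of A is (x - 6)^2 while the minimal polynomial of B is x - 6. The minimal polynomial is a similarity invariant, so A and B are not similar.

No.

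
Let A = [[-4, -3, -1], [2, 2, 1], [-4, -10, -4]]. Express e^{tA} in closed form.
A has Jordan form J = [[-2, 1, 0], [0, -2, 1], [0, 0, -2]] with A = PJP^{-1}, so e^{tA} = P e^{tJ} P^{-1}.

For a Jordan block J_k(λ), e^{tJ_k(λ)} = e^{λt} · (I + tN + t^2 N^2/2! + ... + t^{k-1} N^{k-1}/(k-1)!) where N is the nilpotent superdiagonal part.

Assembling the blocks and conjugating back gives the entries of e^{tA} as shown above.

e^{tA} = [[(t^2 - 2*t + 1)*e^{-2*t}, t*(2*t - 3)*e^{-2*t}, t*(t - 2)*e^{-2*t}/2], [2*t*e^{-2*t}, (4*t + 1)*e^{-2*t}, t*e^{-2*t}], [2*t*(-t - 2)*e^{-2*t}, -2*t*(2*t + 5)*e^{-2*t}, (-t^2 - 2*t + 1)*e^{-2*t}]]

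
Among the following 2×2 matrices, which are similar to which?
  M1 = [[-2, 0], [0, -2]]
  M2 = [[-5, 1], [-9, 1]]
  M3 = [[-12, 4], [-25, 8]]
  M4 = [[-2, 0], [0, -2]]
2 classes: {M1, M4}, {M2, M3}

Characteristic polynomials: χ_{M1} = (x + 2)^2, χ_{M2} = (x + 2)^2, χ_{M3} = (x + 2)^2, χ_{M4} = (x + 2)^2.

{M1, M4}: invariant factors x + 2, x + 2.

{M2, M3}: invariant factors (x + 2)^2.

Matrices are similar if and only if their invariant-factor lists agree; the partition into similarity classes is {M1, M4}, {M2, M3}.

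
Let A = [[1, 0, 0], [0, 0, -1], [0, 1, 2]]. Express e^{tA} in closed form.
A has Jordan form J = [[1, 1, 0], [0, 1, 0], [0, 0, 1]] with A = PJP^{-1}, so e^{tA} = P e^{tJ} P^{-1}.

For a Jordan block J_k(λ), e^{tJ_k(λ)} = e^{λt} · (I + tN + t^2 N^2/2! + ... + t^{k-1} N^{k-1}/(k-1)!) where N is the nilpotent superdiagonal part.

Assembling the blocks and conjugating back gives the entries of e^{tA} as shown above.

e^{tA} = [[e^{t}, 0, 0], [0, (1 - t)*e^{t}, -t*e^{t}], [0, t*e^{t}, (t + 1)*e^{t}]]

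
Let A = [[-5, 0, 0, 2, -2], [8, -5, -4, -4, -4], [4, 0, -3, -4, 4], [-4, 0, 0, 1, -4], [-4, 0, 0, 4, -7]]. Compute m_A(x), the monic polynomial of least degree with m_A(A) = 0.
m_A(x) = (x + 3)(x + 5)

The characteristic polynomial factors as (x + 3)^3(x + 5)^2. The minimal polynomial is ∏(x - λ)^{k_λ} where k_λ is the size of the largest Jordan block at λ.

For λ = -5: rank(A + 5I) = 3, and the largest Jordan block has size 1 (the smallest k with rank((A + 5I)^k) = rank((A + 5I)^(k+1))).
For λ = -3: rank(A + 3I) = 2, and the largest Jordan block has size 1 (the smallest k with rank((A + 3I)^k) = rank((A + 3I)^(k+1))).

So m_A(x) = (x + 3)(x + 5).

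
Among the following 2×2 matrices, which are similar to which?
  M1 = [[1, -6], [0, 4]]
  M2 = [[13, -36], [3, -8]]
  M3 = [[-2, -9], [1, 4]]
2 classes: {M1, M2}, {M3}

Characteristic polynomials: χ_{M1} = (x - 4)(x - 1), χ_{M2} = (x - 4)(x - 1), χ_{M3} = (x - 1)^2.

{M1, M2}: invariant factors (x - 4)(x - 1).

{M3}: invariant factors (x - 1)^2.

Matrices are similar if and only if their invariant-factor lists agree; the partition into similarity classes is {M1, M2}, {M3}.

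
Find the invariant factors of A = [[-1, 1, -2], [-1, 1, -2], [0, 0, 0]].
x, x^2

The Jordan structure of A has elementary divisors x^2, x. Arranging the block sizes at each eigenvalue in decreasing order and taking row products gives the invariant factors.

Invariant factors (smallest first, each dividing the next): x, x^2.

Check: the last factor x^2 is the minimal polynomial, and the product x^3 is the characteristic polynomial.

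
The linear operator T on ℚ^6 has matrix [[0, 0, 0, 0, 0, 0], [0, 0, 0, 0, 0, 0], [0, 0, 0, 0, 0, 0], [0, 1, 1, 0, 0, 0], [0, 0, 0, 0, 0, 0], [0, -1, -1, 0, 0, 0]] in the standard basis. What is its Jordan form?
The characteristic polynomial is det(xI - A) = x^6, so the eigenvalues are 0 (algebraic multiplicity 6).

For λ = 0: rank(A) = 1, rank(A^2) = 0. The eigenspace has dimension 6 - 1 = 5, so there are 5 Jordan blocks; the rank sequence gives block sizes [2, 1, 1, 1, 1].

Assembling the blocks gives the Jordan form J above.

J = [[0, 1, 0, 0, 0, 0], [0, 0, 0, 0, 0, 0], [0, 0, 0, 0, 0, 0], [0, 0, 0, 0, 0, 0], [0, 0, 0, 0, 0, 0], [0, 0, 0, 0, 0, 0]]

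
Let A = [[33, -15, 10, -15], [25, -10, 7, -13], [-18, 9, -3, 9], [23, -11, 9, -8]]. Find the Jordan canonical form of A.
J = [[3, 1, 0, 0], [0, 3, 0, 0], [0, 0, 3, 1], [0, 0, 0, 3]]

The characteristic polynomial is det(xI - A) = (x - 3)^4, so the eigenvalues are 3 (algebraic multiplicity 4).

For λ = 3: rank(A - 3I) = 2, rank((A - 3I)^2) = 0. The eigenspace has dimension 4 - 2 = 2, so there are 2 Jordan blocks; the rank sequence gives block sizes [2, 2].

Assembling the blocks gives the Jordan form J above.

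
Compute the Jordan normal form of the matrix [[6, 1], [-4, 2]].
The characteristic polynomial is det(xI - A) = (x - 4)^2, so the eigenvalues are 4 (algebraic multiplicity 2).

For λ = 4: rank(A - 4I) = 1, rank((A - 4I)^2) = 0. The eigenspace has dimension 2 - 1 = 1, so there is 1 Jordan block; the rank sequence gives block sizes [2].

Assembling the blocks gives the Jordan form J above.

J = [[4, 1], [0, 4]]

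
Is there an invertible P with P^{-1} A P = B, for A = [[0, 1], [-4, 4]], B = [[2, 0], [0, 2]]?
Both have characteristic polynomial (x - 2)^2, but the minimal polynomial of A is (x - 2)^2 while the minimal polynomial of B is x - 2. The minimal polynomial is a similarity invariant, so A and B are not similar.

No.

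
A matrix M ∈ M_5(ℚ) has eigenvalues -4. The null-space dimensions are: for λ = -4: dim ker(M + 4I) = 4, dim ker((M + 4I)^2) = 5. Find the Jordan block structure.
Jordan blocks: (-4, 2), (-4, 1), (-4, 1), (-4, 1)

λ = -4: successive nullity increments [4, 1] count blocks of size ≥ k; block sizes are [2, 1, 1, 1].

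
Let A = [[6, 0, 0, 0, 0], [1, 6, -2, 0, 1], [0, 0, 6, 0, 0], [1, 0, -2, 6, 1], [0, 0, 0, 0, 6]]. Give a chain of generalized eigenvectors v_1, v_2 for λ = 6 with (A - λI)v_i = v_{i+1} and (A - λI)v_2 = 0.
v_1 = [[0, 1, -1, 1, -1]]^T, v_2 = [[0, 1, 0, 1, 0]]^T

We seek v_1 ∈ ker((A - 6I)^2) \ ker(A - 6I), then set v_{i+1} = (A - 6I) v_i.

One such chain is v_1 = [[0, 1, -1, 1, -1]]^T, v_2 = [[0, 1, 0, 1, 0]]^T. Check: (A - 6I) v_2 = [[0, 0, 0, 0, 0]]^T = 0.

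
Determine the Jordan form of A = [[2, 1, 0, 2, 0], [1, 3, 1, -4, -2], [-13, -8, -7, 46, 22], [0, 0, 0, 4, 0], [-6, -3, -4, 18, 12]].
The characteristic polynomial is det(xI - A) = (x - 4)^2(x - 2)^3, so the eigenvalues are 2 (algebraic multiplicity 3), 4 (algebraic multiplicity 2).

For λ = 2: rank(A - 2I) = 4, rank((A - 2I)^2) = 3, rank((A - 2I)^3) = 2. The eigenspace has dimension 5 - 4 = 1, so there is 1 Jordan block; the rank sequence gives block sizes [3].

For λ = 4: rank(A - 4I) = 3. The eigenspace has dimension 5 - 3 = 2, so there are 2 Jordan blocks; the rank sequence gives block sizes [1, 1].

Assembling the blocks gives the Jordan form J above.

J = [[2, 1, 0, 0, 0], [0, 2, 1, 0, 0], [0, 0, 2, 0, 0], [0, 0, 0, 4, 0], [0, 0, 0, 0, 4]]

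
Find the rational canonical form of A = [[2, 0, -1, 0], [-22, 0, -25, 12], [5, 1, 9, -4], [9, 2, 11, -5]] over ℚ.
The invariant factors of A (the non-unit diagonal entries of the Smith normal form of xI - A over ℚ[x]) are x - 3, (x - 3)(x^2 + 4), each dividing the next. The characteristic polynomial is their product, (x - 3)^2(x^2 + 4).

The rational canonical form is the block-diagonal matrix of companion matrices C(f_i):
R = [[3, 0, 0, 0], [0, 0, 0, 12], [0, 1, 0, -4], [0, 0, 1, 3]].

Note the characteristic polynomial does not split into linear factors over ℚ, so A has no Jordan form over ℚ; the rational canonical form exists over any field.

R = [[3, 0, 0, 0], [0, 0, 0, 12], [0, 1, 0, -4], [0, 0, 1, 3]]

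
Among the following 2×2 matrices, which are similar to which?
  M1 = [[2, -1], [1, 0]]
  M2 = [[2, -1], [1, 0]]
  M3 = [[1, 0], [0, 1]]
Characteristic polynomials: χ_{M1} = (x - 1)^2, χ_{M2} = (x - 1)^2, χ_{M3} = (x - 1)^2.

{M1, M2}: invariant factors (x - 1)^2.

{M3}: invariant factors x - 1, x - 1.

Matrices are similar if and only if their invariant-factor lists agree; the partition into similarity classes is {M1, M2}, {M3}.

2 classes: {M1, M2}, {M3}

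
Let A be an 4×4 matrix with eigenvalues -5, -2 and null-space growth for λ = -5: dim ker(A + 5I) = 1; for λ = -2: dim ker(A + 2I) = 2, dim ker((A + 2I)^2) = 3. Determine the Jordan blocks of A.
λ = -5: successive nullity increments [1] count blocks of size ≥ k; block sizes are [1].
λ = -2: successive nullity increments [2, 1] count blocks of size ≥ k; block sizes are [2, 1].

Jordan blocks: (-5, 1), (-2, 2), (-2, 1)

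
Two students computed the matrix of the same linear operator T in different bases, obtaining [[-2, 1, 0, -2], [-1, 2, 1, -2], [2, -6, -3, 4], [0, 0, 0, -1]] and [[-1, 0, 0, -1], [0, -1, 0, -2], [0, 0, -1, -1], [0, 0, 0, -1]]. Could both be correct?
Both have characteristic polynomial (x + 1)^4, but the minimal polynomial of A is (x + 1)^3 while the minimal polynomial of B is (x + 1)^2. The minimal polynomial is a similarity invariant, so A and B are not similar.

No.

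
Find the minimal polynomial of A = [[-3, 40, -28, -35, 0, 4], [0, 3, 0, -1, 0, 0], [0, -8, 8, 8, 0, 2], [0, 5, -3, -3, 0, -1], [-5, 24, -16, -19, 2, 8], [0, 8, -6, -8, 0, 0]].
The characteristic polynomial factors as (x - 2)^5(x + 3). The minimal polynomial is ∏(x - λ)^{k_λ} where k_λ is the size of the largest Jordan block at λ.

For λ = -3: rank(A + 3I) = 5, and the largest Jordan block has size 1 (the smallest k with rank((A + 3I)^k) = rank((A + 3I)^(k+1))).
For λ = 2: rank(A - 2I) = 3, and the largest Jordan block has size 3 (the smallest k with rank((A - 2I)^k) = rank((A - 2I)^(k+1))).

So m_A(x) = (x - 2)^3(x + 3).

m_A(x) = (x - 2)^3(x + 3)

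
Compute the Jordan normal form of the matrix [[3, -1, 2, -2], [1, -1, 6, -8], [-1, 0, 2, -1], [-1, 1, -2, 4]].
The characteristic polynomial is det(xI - A) = (x - 2)^4, so the eigenvalues are 2 (algebraic multiplicity 4).

For λ = 2: rank(A - 2I) = 2, rank((A - 2I)^2) = 0. The eigenspace has dimension 4 - 2 = 2, so there are 2 Jordan blocks; the rank sequence gives block sizes [2, 2].

Assembling the blocks gives the Jordan form J above.

J = [[2, 1, 0, 0], [0, 2, 0, 0], [0, 0, 2, 1], [0, 0, 0, 2]]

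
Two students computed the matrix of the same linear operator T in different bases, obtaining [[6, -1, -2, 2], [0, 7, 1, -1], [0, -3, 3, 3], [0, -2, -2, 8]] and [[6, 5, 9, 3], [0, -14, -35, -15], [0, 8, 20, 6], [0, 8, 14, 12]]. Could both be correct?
Yes.

Two matrices over a field are similar if and only if they have the same invariant factors.

Both A and B have characteristic polynomial (x - 6)^4 and minimal polynomial (x - 6)^3. Computing further, both have invariant factors x - 6, (x - 6)^3. Hence A and B are similar.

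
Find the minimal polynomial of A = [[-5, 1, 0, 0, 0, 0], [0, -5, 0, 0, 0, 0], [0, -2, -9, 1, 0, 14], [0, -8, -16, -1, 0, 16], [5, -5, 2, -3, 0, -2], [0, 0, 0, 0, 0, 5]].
The characteristic polynomial factors as x(x - 5)(x + 5)^4. The minimal polynomial is ∏(x - λ)^{k_λ} where k_λ is the size of the largest Jordan block at λ.

For λ = -5: rank(A + 5I) = 4, and the largest Jordan block has size 2 (the smallest k with rank((A + 5I)^k) = rank((A + 5I)^(k+1))).
For λ = 0: rank(A) = 5, and the largest Jordan block has size 1 (the smallest k with rank(A^k) = rank(A^(k+1))).
For λ = 5: rank(A - 5I) = 5, and the largest Jordan block has size 1 (the smallest k with rank((A - 5I)^k) = rank((A - 5I)^(k+1))).

So m_A(x) = x(x - 5)(x + 5)^2.

m_A(x) = x(x - 5)(x + 5)^2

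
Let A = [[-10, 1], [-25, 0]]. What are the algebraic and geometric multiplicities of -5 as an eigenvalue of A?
The characteristic polynomial is (x + 5)^2, so the factor x + 5 appears with exponent 2: the algebraic multiplicity is 2.

rank(A + 5I) = 1, so the eigenspace has dimension 2 - 1 = 1: the geometric multiplicity is 1.

Since 1 < 2, A is not diagonalizable.

algebraic multiplicity 2, geometric multiplicity 1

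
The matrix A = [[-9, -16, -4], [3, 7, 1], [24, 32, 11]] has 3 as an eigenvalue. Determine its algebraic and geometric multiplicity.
The characteristic polynomial is (x - 3)^3, so the factor x - 3 appears with exponent 3: the algebraic multiplicity is 3.

rank(A - 3I) = 1, so the eigenspace has dimension 3 - 1 = 2: the geometric multiplicity is 2.

Since 2 < 3, A is not diagonalizable.

algebraic multiplicity 3, geometric multiplicity 2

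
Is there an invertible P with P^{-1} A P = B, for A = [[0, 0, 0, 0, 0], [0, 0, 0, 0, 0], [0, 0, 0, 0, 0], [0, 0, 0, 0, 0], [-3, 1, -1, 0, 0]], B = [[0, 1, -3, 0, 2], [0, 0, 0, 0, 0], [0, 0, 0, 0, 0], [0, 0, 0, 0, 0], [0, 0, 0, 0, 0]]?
Yes.

Two matrices over a field are similar if and only if they have the same invariant factors.

Both A and B have characteristic polynomial x^5 and minimal polynomial x^2. Computing further, both have invariant factors x, x, x, x^2. Hence A and B are similar.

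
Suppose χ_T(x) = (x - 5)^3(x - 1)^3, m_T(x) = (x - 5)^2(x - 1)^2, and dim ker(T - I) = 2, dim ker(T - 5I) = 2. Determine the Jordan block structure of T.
λ = 1: algebraic multiplicity 3 (exponent in χ_T), largest block size 2 (exponent in m_T), 2 blocks (geometric multiplicity). These force block sizes [2, 1].
λ = 5: algebraic multiplicity 3 (exponent in χ_T), largest block size 2 (exponent in m_T), 2 blocks (geometric multiplicity). These force block sizes [2, 1].

Jordan blocks: (1, 2), (1, 1), (5, 2), (5, 1)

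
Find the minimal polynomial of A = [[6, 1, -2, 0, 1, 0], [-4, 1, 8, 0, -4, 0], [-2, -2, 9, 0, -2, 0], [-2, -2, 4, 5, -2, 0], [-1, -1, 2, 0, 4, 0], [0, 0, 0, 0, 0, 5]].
The characteristic polynomial factors as (x - 5)^6. The minimal polynomial is ∏(x - λ)^{k_λ} where k_λ is the size of the largest Jordan block at λ.

For λ = 5: rank(A - 5I) = 1, and the largest Jordan block has size 2 (the smallest k with rank((A - 5I)^k) = rank((A - 5I)^(k+1))).

So m_A(x) = (x - 5)^2.

m_A(x) = (x - 5)^2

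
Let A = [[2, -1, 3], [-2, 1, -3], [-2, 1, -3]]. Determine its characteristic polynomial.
χ_A(x) = x^3

xI - A = [[x - 2, 1, -3], [2, x - 1, 3], [2, -1, x + 3]].

Expanding det(xI - A) along the first row:
det(xI - A) = + (x - 2)·det([[x - 1, 3], [-1, x + 3]]) - (1)·det([[2, 3], [2, x + 3]]) + (-3)·det([[2, x - 1], [2, -1]]).

Evaluating gives χ_A(x) = x^3.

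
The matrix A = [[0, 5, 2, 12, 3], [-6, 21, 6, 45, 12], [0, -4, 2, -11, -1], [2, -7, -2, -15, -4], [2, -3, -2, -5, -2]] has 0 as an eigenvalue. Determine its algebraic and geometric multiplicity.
algebraic multiplicity 2, geometric multiplicity 1

The characteristic polynomial is x^2(x - 2)^3, so the factor x appears with exponent 2: the algebraic multiplicity is 2.

rank(A) = 4, so the eigenspace has dimension 5 - 4 = 1: the geometric multiplicity is 1.

Since 1 < 2, A is not diagonalizable.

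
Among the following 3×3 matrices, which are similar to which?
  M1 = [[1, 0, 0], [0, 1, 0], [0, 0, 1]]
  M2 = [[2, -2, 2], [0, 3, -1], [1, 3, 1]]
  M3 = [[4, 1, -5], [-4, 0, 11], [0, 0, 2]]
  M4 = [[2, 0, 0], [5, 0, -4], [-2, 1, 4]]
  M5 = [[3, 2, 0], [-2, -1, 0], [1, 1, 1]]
3 classes: {M1}, {M2, M3, M4}, {M5}

Characteristic polynomials: χ_{M1} = (x - 1)^3, χ_{M2} = (x - 2)^3, χ_{M3} = (x - 2)^3, χ_{M4} = (x - 2)^3, χ_{M5} = (x - 1)^3.

{M1}: invariant factors x - 1, x - 1, x - 1.

{M2, M3, M4}: invariant factors (x - 2)^3.

{M5}: invariant factors x - 1, (x - 1)^2.

Matrices are similar if and only if their invariant-factor lists agree; the partition into similarity classes is {M1}, {M2, M3, M4}, {M5}.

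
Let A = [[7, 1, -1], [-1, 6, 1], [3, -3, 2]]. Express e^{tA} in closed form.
e^{tA} = [[(2*t + 1)*e^{5*t}, t*(3*t + 1)*e^{5*t}, t*(t - 1)*e^{5*t}], [-t*e^{5*t}, (-3*t^2/2 + t + 1)*e^{5*t}, t*(2 - t)*e^{5*t}/2], [3*t*e^{5*t}, 3*t*(3*t - 2)*e^{5*t}/2, (3*t^2 - 6*t + 2)*e^{5*t}/2]]

A has Jordan form J = [[5, 1, 0], [0, 5, 1], [0, 0, 5]] with A = PJP^{-1}, so e^{tA} = P e^{tJ} P^{-1}.

For a Jordan block J_k(λ), e^{tJ_k(λ)} = e^{λt} · (I + tN + t^2 N^2/2! + ... + t^{k-1} N^{k-1}/(k-1)!) where N is the nilpotent superdiagonal part.

Assembling the blocks and conjugating back gives the entries of e^{tA} as shown above.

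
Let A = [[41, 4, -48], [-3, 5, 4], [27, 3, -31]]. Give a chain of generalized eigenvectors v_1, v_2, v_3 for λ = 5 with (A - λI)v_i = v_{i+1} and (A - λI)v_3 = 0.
We seek v_1 ∈ ker((A - 5I)^3) \ ker((A - 5I)^2), then set v_{i+1} = (A - 5I) v_i.

One such chain is v_1 = [[1, 3, 1]]^T, v_2 = [[0, 1, 0]]^T, v_3 = [[4, 0, 3]]^T. Check: (A - 5I) v_3 = [[0, 0, 0]]^T = 0.

v_1 = [[1, 3, 1]]^T, v_2 = [[0, 1, 0]]^T, v_3 = [[4, 0, 3]]^T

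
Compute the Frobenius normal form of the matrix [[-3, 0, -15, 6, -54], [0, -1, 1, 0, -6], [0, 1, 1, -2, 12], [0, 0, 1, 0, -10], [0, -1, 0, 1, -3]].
The invariant factors of A (the non-unit diagonal entries of the Smith normal form of xI - A over ℚ[x]) are x + 3, (x + 3)(x^3 + 4x - 4), each dividing the next. The characteristic polynomial is their product, (x + 3)^2(x^3 + 4x - 4).

The rational canonical form is the block-diagonal matrix of companion matrices C(f_i):
R = [[-3, 0, 0, 0, 0], [0, 0, 0, 0, 12], [0, 1, 0, 0, -8], [0, 0, 1, 0, -4], [0, 0, 0, 1, -3]].

Note the characteristic polynomial does not split into linear factors over ℚ, so A has no Jordan form over ℚ; the rational canonical form exists over any field.

R = [[-3, 0, 0, 0, 0], [0, 0, 0, 0, 12], [0, 1, 0, 0, -8], [0, 0, 1, 0, -4], [0, 0, 0, 1, -3]]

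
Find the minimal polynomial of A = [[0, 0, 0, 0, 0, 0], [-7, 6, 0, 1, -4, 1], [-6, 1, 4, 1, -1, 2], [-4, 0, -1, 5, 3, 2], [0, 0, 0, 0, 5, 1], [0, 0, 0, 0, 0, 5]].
m_A(x) = x(x - 5)^3

The characteristic polynomial factors as x(x - 5)^5. The minimal polynomial is ∏(x - λ)^{k_λ} where k_λ is the size of the largest Jordan block at λ.

For λ = 0: rank(A) = 5, and the largest Jordan block has size 1 (the smallest k with rank(A^k) = rank(A^(k+1))).
For λ = 5: rank(A - 5I) = 4, and the largest Jordan block has size 3 (the smallest k with rank((A - 5I)^k) = rank((A - 5I)^(k+1))).

So m_A(x) = x(x - 5)^3.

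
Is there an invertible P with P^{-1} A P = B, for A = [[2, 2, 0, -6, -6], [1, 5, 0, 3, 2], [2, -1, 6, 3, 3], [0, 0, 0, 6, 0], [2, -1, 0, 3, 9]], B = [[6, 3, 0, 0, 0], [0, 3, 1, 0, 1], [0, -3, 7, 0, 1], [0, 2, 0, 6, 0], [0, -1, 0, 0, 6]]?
Two matrices over a field are similar if and only if they have the same invariant factors.

Both A and B have characteristic polynomial (x - 6)^3(x - 5)^2 and minimal polynomial (x - 6)(x - 5)^2. Computing further, both have invariant factors x - 6, x - 6, (x - 6)(x - 5)^2. Hence A and B are similar.

Yes.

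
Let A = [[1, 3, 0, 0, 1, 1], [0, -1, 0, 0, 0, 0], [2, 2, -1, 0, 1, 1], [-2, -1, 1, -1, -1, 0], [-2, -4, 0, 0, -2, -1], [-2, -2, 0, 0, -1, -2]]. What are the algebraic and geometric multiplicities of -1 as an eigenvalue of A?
The characteristic polynomial is (x + 1)^6, so the factor x + 1 appears with exponent 6: the algebraic multiplicity is 6.

rank(A + I) = 3, so the eigenspace has dimension 6 - 3 = 3: the geometric multiplicity is 3.

Since 3 < 6, A is not diagonalizable.

algebraic multiplicity 6, geometric multiplicity 3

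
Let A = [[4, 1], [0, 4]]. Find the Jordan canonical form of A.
J = [[4, 1], [0, 4]]

The characteristic polynomial is det(xI - A) = (x - 4)^2, so the eigenvalues are 4 (algebraic multiplicity 2).

For λ = 4: rank(A - 4I) = 1, rank((A - 4I)^2) = 0. The eigenspace has dimension 2 - 1 = 1, so there is 1 Jordan block; the rank sequence gives block sizes [2].

Assembling the blocks gives the Jordan form J above.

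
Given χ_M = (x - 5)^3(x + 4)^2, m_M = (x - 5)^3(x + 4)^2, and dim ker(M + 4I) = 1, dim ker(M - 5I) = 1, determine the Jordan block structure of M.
Jordan blocks: (-4, 2), (5, 3)

λ = -4: algebraic multiplicity 2 (exponent in χ_M), largest block size 2 (exponent in m_M), 1 block (geometric multiplicity). This forces block sizes [2].
λ = 5: algebraic multiplicity 3 (exponent in χ_M), largest block size 3 (exponent in m_M), 1 block (geometric multiplicity). This forces block sizes [3].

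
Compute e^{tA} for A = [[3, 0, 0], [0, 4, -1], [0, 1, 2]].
e^{tA} = [[e^{3*t}, 0, 0], [0, (t + 1)*e^{3*t}, -t*e^{3*t}], [0, t*e^{3*t}, (1 - t)*e^{3*t}]]

A has Jordan form J = [[3, 1, 0], [0, 3, 0], [0, 0, 3]] with A = PJP^{-1}, so e^{tA} = P e^{tJ} P^{-1}.

For a Jordan block J_k(λ), e^{tJ_k(λ)} = e^{λt} · (I + tN + t^2 N^2/2! + ... + t^{k-1} N^{k-1}/(k-1)!) where N is the nilpotent superdiagonal part.

Assembling the blocks and conjugating back gives the entries of e^{tA} as shown above.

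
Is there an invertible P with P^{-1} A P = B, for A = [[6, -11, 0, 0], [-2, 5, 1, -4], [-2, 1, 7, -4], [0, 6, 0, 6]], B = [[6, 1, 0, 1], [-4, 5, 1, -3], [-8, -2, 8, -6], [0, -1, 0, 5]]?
Two matrices over a field are similar if and only if they have the same invariant factors.

Both A and B have characteristic polynomial (x - 6)^4 and minimal polynomial (x - 6)^3. Computing further, both have invariant factors x - 6, (x - 6)^3. Hence A and B are similar.

Yes.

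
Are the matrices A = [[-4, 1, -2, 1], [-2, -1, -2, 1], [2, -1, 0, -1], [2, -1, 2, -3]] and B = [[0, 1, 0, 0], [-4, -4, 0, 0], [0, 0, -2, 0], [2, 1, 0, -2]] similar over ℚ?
Two matrices over a field are similar if and only if they have the same invariant factors.

Both A and B have characteristic polynomial (x + 2)^4 and minimal polynomial (x + 2)^2. Computing further, both have invariant factors x + 2, x + 2, (x + 2)^2. Hence A and B are similar.

Yes.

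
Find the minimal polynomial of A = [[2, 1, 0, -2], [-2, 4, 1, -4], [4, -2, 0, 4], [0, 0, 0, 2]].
The characteristic polynomial factors as (x - 2)^4. The minimal polynomial is ∏(x - λ)^{k_λ} where k_λ is the size of the largest Jordan block at λ.

For λ = 2: rank(A - 2I) = 2, and the largest Jordan block has size 3 (the smallest k with rank((A - 2I)^k) = rank((A - 2I)^(k+1))).

So m_A(x) = (x - 2)^3.

m_A(x) = (x - 2)^3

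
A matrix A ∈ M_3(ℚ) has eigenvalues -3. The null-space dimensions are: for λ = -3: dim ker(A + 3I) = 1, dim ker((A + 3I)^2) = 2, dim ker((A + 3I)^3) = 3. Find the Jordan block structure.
Jordan blocks: (-3, 3)

λ = -3: successive nullity increments [1, 1, 1] count blocks of size ≥ k; block sizes are [3].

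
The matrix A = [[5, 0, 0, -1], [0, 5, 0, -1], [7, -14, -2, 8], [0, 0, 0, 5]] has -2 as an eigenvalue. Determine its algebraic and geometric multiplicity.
The characteristic polynomial is (x - 5)^3(x + 2), so the factor x + 2 appears with exponent 1: the algebraic multiplicity is 1.

rank(A + 2I) = 3, so the eigenspace has dimension 4 - 3 = 1: the geometric multiplicity is 1.

algebraic multiplicity 1, geometric multiplicity 1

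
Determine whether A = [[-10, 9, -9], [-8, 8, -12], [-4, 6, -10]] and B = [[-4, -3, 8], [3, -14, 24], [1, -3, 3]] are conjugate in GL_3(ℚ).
trace(A) = -12 but trace(B) = -15. The trace is a similarity invariant, so A and B are not similar.

No.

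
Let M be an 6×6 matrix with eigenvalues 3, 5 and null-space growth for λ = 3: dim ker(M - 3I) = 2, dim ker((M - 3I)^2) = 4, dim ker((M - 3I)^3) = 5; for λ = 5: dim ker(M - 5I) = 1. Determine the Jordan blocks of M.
Jordan blocks: (3, 3), (3, 2), (5, 1)

λ = 3: successive nullity increments [2, 2, 1] count blocks of size ≥ k; block sizes are [3, 2].
λ = 5: successive nullity increments [1] count blocks of size ≥ k; block sizes are [1].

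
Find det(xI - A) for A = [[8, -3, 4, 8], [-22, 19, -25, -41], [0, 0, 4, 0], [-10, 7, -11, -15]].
xI - A = [[x - 8, 3, -4, -8], [22, x - 19, 25, 41], [0, 0, x - 4, 0], [10, -7, 11, x + 15]].

Expanding det(xI - A) along the first row:
det(xI - A) = + (x - 8)·det([[x - 19, 25, 41], [0, x - 4, 0], [-7, 11, x + 15]]) - (3)·det([[22, 25, 41], [0, x - 4, 0], [10, 11, x + 15]]) + (-4)·det([[22, x - 19, 41], [0, 0, 0], [10, -7, x + 15]]) - (-8)·det([[22, x - 19, 25], [0, 0, x - 4], [10, -7, 11]]).

Evaluating gives χ_A(x) = x^4 - 16x^3 + 96x^2 - 256x + 256 = (x - 4)^4.

χ_A(x) = (x - 4)^4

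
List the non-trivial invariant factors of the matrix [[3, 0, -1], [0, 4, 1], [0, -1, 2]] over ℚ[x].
The Jordan structure of A has elementary divisors (x - 3)^3. Arranging the block sizes at each eigenvalue in decreasing order and taking row products gives the invariant factors.

Invariant factors (smallest first, each dividing the next): (x - 3)^3.

Check: the last factor (x - 3)^3 is the minimal polynomial, and the product (x - 3)^3 is the characteristic polynomial.

(x - 3)^3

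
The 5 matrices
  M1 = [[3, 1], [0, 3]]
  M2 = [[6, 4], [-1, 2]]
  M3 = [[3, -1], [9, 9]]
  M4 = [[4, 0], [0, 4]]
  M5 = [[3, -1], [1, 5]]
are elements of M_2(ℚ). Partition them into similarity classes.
Characteristic polynomials: χ_{M1} = (x - 3)^2, χ_{M2} = (x - 4)^2, χ_{M3} = (x - 6)^2, χ_{M4} = (x - 4)^2, χ_{M5} = (x - 4)^2.

{M1}: invariant factors (x - 3)^2.

{M2, M5}: invariant factors (x - 4)^2.

{M3}: invariant factors (x - 6)^2.

{M4}: invariant factors x - 4, x - 4.

Matrices are similar if and only if their invariant-factor lists agree; the partition into similarity classes is {M1}, {M2, M5}, {M3}, {M4}.

4 classes: {M1}, {M2, M5}, {M3}, {M4}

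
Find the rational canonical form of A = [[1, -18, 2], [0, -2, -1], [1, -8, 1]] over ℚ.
The invariant factors of A (the non-unit diagonal entries of the Smith normal form of xI - A over ℚ[x]) are (x - 4)(x + 1)(x + 3), each dividing the next. The characteristic polynomial is their product, (x - 4)(x + 1)(x + 3).

The rational canonical form is the block-diagonal matrix of companion matrices C(f_i):
R = [[0, 0, 12], [1, 0, 13], [0, 1, 0]].

R = [[0, 0, 12], [1, 0, 13], [0, 1, 0]]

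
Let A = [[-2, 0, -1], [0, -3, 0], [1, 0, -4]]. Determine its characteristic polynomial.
χ_A(x) = (x + 3)^3

xI - A = [[x + 2, 0, 1], [0, x + 3, 0], [-1, 0, x + 4]].

Expanding det(xI - A) along the first row:
det(xI - A) = + (x + 2)·det([[x + 3, 0], [0, x + 4]]) - (0)·det([[0, 0], [-1, x + 4]]) + (1)·det([[0, x + 3], [-1, 0]]).

Evaluating gives χ_A(x) = x^3 + 9x^2 + 27x + 27 = (x + 3)^3.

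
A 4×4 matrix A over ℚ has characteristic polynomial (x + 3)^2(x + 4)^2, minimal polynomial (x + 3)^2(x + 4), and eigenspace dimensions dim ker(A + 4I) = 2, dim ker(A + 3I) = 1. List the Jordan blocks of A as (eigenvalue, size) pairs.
λ = -4: algebraic multiplicity 2 (exponent in χ_A), largest block size 1 (exponent in m_A), 2 blocks (geometric multiplicity). These force block sizes [1, 1].
λ = -3: algebraic multiplicity 2 (exponent in χ_A), largest block size 2 (exponent in m_A), 1 block (geometric multiplicity). This forces block sizes [2].

Jordan blocks: (-4, 1), (-4, 1), (-3, 2)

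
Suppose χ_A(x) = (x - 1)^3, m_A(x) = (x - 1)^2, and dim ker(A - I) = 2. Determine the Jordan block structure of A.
Jordan blocks: (1, 2), (1, 1)

λ = 1: algebraic multiplicity 3 (exponent in χ_A), largest block size 2 (exponent in m_A), 2 blocks (geometric multiplicity). These force block sizes [2, 1].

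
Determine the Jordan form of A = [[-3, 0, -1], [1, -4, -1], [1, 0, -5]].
The characteristic polynomial is det(xI - A) = (x + 4)^3, so the eigenvalues are -4 (algebraic multiplicity 3).

For λ = -4: rank(A + 4I) = 1, rank((A + 4I)^2) = 0. The eigenspace has dimension 3 - 1 = 2, so there are 2 Jordan blocks; the rank sequence gives block sizes [2, 1].

Assembling the blocks gives the Jordan form J above.

J = [[-4, 1, 0], [0, -4, 0], [0, 0, -4]]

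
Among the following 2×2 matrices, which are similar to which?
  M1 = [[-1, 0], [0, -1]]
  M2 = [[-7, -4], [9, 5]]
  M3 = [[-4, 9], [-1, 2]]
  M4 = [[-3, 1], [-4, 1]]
2 classes: {M1}, {M2, M3, M4}

Characteristic polynomials: χ_{M1} = (x + 1)^2, χ_{M2} = (x + 1)^2, χ_{M3} = (x + 1)^2, χ_{M4} = (x + 1)^2.

{M1}: invariant factors x + 1, x + 1.

{M2, M3, M4}: invariant factors (x + 1)^2.

Matrices are similar if and only if their invariant-factor lists agree; the partition into similarity classes is {M1}, {M2, M3, M4}.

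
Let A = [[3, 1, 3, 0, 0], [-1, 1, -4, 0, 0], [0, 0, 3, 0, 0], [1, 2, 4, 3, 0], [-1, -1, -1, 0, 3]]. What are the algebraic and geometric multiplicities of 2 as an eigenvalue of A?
algebraic multiplicity 2, geometric multiplicity 1

The characteristic polynomial is (x - 3)^3(x - 2)^2, so the factor x - 2 appears with exponent 2: the algebraic multiplicity is 2.

rank(A - 2I) = 4, so the eigenspace has dimension 5 - 4 = 1: the geometric multiplicity is 1.

Since 1 < 2, A is not diagonalizable.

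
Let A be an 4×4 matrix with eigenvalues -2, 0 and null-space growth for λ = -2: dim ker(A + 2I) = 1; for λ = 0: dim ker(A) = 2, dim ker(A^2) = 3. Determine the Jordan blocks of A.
λ = -2: successive nullity increments [1] count blocks of size ≥ k; block sizes are [1].
λ = 0: successive nullity increments [2, 1] count blocks of size ≥ k; block sizes are [2, 1].

Jordan blocks: (-2, 1), (0, 2), (0, 1)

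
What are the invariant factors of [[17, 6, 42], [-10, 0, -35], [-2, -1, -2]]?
The Jordan structure of A has elementary divisors (x - 5)^2, (x - 5). Arranging the block sizes at each eigenvalue in decreasing order and taking row products gives the invariant factors.

Invariant factors (smallest first, each dividing the next): x - 5, (x - 5)^2.

Check: the last factor (x - 5)^2 is the minimal polynomial, and the product (x - 5)^3 is the characteristic polynomial.

x - 5, (x - 5)^2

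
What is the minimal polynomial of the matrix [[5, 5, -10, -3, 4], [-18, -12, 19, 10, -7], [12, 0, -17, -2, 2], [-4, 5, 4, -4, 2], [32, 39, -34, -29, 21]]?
The characteristic polynomial factors as (x - 5)(x + 3)^4. The minimal polynomial is ∏(x - λ)^{k_λ} where k_λ is the size of the largest Jordan block at λ.

For λ = -3: rank(A + 3I) = 3, and the largest Jordan block has size 3 (the smallest k with rank((A + 3I)^k) = rank((A + 3I)^(k+1))).
For λ = 5: rank(A - 5I) = 4, and the largest Jordan block has size 1 (the smallest k with rank((A - 5I)^k) = rank((A - 5I)^(k+1))).

So m_A(x) = (x - 5)(x + 3)^3.

m_A(x) = (x - 5)(x + 3)^3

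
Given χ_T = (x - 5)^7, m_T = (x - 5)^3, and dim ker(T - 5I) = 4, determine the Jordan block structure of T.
λ = 5: algebraic multiplicity 7 (exponent in χ_T), largest block size 3 (exponent in m_T), 4 blocks (geometric multiplicity). These force block sizes [3, 2, 1, 1].

Jordan blocks: (5, 3), (5, 2), (5, 1), (5, 1)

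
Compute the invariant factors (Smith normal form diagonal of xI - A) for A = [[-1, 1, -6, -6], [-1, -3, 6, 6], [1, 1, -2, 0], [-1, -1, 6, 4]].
x + 2, (x - 4)(x + 2)^2

The Jordan structure of A has elementary divisors (x + 2)^2, (x + 2), (x - 4). Arranging the block sizes at each eigenvalue in decreasing order and taking row products gives the invariant factors.

Invariant factors (smallest first, each dividing the next): x + 2, (x - 4)(x + 2)^2.

Check: the last factor (x - 4)(x + 2)^2 is the minimal polynomial, and the product (x - 4)(x + 2)^3 is the characteristic polynomial.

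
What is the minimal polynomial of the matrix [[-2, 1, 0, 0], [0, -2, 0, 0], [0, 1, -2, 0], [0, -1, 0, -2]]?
The characteristic polynomial factors as (x + 2)^4. The minimal polynomial is ∏(x - λ)^{k_λ} where k_λ is the size of the largest Jordan block at λ.

For λ = -2: rank(A + 2I) = 1, and the largest Jordan block has size 2 (the smallest k with rank((A + 2I)^k) = rank((A + 2I)^(k+1))).

So m_A(x) = (x + 2)^2.

m_A(x) = (x + 2)^2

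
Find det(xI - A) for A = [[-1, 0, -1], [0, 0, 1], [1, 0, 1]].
χ_A(x) = x^3

xI - A = [[x + 1, 0, 1], [0, x, -1], [-1, 0, x - 1]].

Expanding det(xI - A) along the first row:
det(xI - A) = + (x + 1)·det([[x, -1], [0, x - 1]]) - (0)·det([[0, -1], [-1, x - 1]]) + (1)·det([[0, x], [-1, 0]]).

Evaluating gives χ_A(x) = x^3.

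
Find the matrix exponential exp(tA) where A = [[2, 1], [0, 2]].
e^{tA} = [[e^{2*t}, t*e^{2*t}], [0, e^{2*t}]]

A has Jordan form J = [[2, 1], [0, 2]] with A = PJP^{-1}, so e^{tA} = P e^{tJ} P^{-1}.

For a Jordan block J_k(λ), e^{tJ_k(λ)} = e^{λt} · (I + tN + t^2 N^2/2! + ... + t^{k-1} N^{k-1}/(k-1)!) where N is the nilpotent superdiagonal part.

Assembling the blocks and conjugating back gives the entries of e^{tA} as shown above.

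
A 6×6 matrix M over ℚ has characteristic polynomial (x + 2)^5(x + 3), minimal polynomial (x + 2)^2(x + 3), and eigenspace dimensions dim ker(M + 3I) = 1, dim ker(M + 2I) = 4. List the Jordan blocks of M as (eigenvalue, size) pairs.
Jordan blocks: (-3, 1), (-2, 2), (-2, 1), (-2, 1), (-2, 1)

λ = -3: algebraic multiplicity 1 (exponent in χ_M), largest block size 1 (exponent in m_M), 1 block (geometric multiplicity). This forces block sizes [1].
λ = -2: algebraic multiplicity 5 (exponent in χ_M), largest block size 2 (exponent in m_M), 4 blocks (geometric multiplicity). These force block sizes [2, 1, 1, 1].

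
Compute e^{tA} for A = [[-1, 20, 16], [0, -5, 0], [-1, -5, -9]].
A has Jordan form J = [[-5, 1, 0], [0, -5, 0], [0, 0, -5]] with A = PJP^{-1}, so e^{tA} = P e^{tJ} P^{-1}.

For a Jordan block J_k(λ), e^{tJ_k(λ)} = e^{λt} · (I + tN + t^2 N^2/2! + ... + t^{k-1} N^{k-1}/(k-1)!) where N is the nilpotent superdiagonal part.

Assembling the blocks and conjugating back gives the entries of e^{tA} as shown above.

e^{tA} = [[(4*t + 1)*e^{-5*t}, 20*t*e^{-5*t}, 16*t*e^{-5*t}], [0, e^{-5*t}, 0], [-t*e^{-5*t}, -5*t*e^{-5*t}, (1 - 4*t)*e^{-5*t}]]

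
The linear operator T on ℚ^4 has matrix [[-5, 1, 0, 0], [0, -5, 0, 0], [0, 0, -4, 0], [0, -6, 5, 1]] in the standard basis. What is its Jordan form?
The characteristic polynomial is det(xI - A) = (x - 1)(x + 4)(x + 5)^2, so the eigenvalues are -5 (algebraic multiplicity 2), -4 (algebraic multiplicity 1), 1 (algebraic multiplicity 1).

For λ = -5: rank(A + 5I) = 3, rank((A + 5I)^2) = 2. The eigenspace has dimension 4 - 3 = 1, so there is 1 Jordan block; the rank sequence gives block sizes [2].

For λ = -4: algebraic multiplicity 1 gives one 1×1 block.

For λ = 1: algebraic multiplicity 1 gives one 1×1 block.

Assembling the blocks gives the Jordan form J above.

J = [[-5, 1, 0, 0], [0, -5, 0, 0], [0, 0, -4, 0], [0, 0, 0, 1]]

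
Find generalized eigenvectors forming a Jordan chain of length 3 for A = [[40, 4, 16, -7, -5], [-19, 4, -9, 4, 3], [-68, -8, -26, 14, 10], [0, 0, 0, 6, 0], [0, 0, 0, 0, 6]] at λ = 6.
v_1 = [[2, 0, -3, 3, 0]]^T, v_2 = [[-1, 1, 2, 0, 0]]^T, v_3 = [[2, -1, -4, 0, 0]]^T

We seek v_1 ∈ ker((A - 6I)^3) \ ker((A - 6I)^2), then set v_{i+1} = (A - 6I) v_i.

One such chain is v_1 = [[2, 0, -3, 3, 0]]^T, v_2 = [[-1, 1, 2, 0, 0]]^T, v_3 = [[2, -1, -4, 0, 0]]^T. Check: (A - 6I) v_3 = [[0, 0, 0, 0, 0]]^T = 0.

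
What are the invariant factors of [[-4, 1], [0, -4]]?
The Jordan structure of A has elementary divisors (x + 4)^2. Arranging the block sizes at each eigenvalue in decreasing order and taking row products gives the invariant factors.

Invariant factors (smallest first, each dividing the next): (x + 4)^2.

Check: the last factor (x + 4)^2 is the minimal polynomial, and the product (x + 4)^2 is the characteristic polynomial.

(x + 4)^2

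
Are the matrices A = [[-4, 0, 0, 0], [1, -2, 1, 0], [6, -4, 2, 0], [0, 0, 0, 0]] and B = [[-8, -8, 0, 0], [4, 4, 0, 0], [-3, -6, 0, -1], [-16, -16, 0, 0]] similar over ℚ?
Two matrices over a field are similar if and only if they have the same invariant factors.

Both A and B have characteristic polynomial x^3(x + 4) and minimal polynomial x^2(x + 4). Computing further, both have invariant factors x, x^2(x + 4). Hence A and B are similar.

Yes.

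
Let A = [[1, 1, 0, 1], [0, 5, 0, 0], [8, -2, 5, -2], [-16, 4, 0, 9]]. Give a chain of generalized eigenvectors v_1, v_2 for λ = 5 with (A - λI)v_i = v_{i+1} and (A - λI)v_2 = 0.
v_1 = [[5, 3, -4, 18]]^T, v_2 = [[1, 0, -2, 4]]^T

We seek v_1 ∈ ker((A - 5I)^2) \ ker(A - 5I), then set v_{i+1} = (A - 5I) v_i.

One such chain is v_1 = [[5, 3, -4, 18]]^T, v_2 = [[1, 0, -2, 4]]^T. Check: (A - 5I) v_2 = [[0, 0, 0, 0]]^T = 0.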